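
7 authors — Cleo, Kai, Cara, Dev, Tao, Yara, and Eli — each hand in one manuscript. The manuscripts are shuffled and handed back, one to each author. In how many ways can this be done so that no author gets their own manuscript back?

1854

This is the derangement count D_7: permutations of 7 items with no fixed point.
By inclusion–exclusion this is Σ_{j=0}^{7} (−1)^j C(7,j)·(7−j)!.
Computing: 5040 − 5040 + 2520 − 840 + 210 − 42 + 7 − 1 = 1854.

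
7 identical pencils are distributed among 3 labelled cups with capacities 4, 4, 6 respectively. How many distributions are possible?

Without the upper bounds there are C(9,2) = 36 ways to split 7 among 3 cups.
Subtract solutions that violate a single cap (substitute x_i' = x_i − (cap_i+1)): x_1 ≥ 5 gives C(4,2) = 6; x_2 ≥ 5 gives C(4,2) = 6; x_3 ≥ 7 gives C(2,2) = 1. Together 13.
No two caps can be exceeded simultaneously, so the pair terms are all 0.
By inclusion–exclusion the count is 36 − 13 + 0 = 23.

23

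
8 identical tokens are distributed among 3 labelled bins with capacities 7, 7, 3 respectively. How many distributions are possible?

Ignoring the caps, the number of non-negative solutions to x_1+…+x_3 = 8 is C(10,2) = 45.
Subtract solutions that violate a single cap (substitute x_i' = x_i − (cap_i+1)): x_1 ≥ 8 gives C(2,2) = 1; x_2 ≥ 8 gives C(2,2) = 1; x_3 ≥ 4 gives C(6,2) = 15. Together 17.
No two caps can be exceeded simultaneously, so the pair terms are all 0.
By inclusion–exclusion the count is 45 − 17 + 0 = 28.

28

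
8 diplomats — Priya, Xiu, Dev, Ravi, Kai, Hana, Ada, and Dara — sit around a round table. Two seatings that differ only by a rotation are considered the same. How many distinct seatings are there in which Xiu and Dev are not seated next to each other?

Without the restriction there are (7)! = 5040 seatings.
Those with Xiu next to Dev: fuse the pair into one unit and seat 7 units around a circle — 2·(6)! = 1440.
Subtracting, 5040 − 1440 = 3600.

3600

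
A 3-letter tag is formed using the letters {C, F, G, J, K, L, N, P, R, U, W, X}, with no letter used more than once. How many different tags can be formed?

With no repetition, fill the 3 letters in order: 12 choices, then 11, down to 10.
12 × 11 × 10 = 1320.

1320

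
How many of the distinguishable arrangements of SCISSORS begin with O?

With the first slot taken by O, it remains to arrange the other 7 letters (SCISSRS).
Those 7 letters have S appearing 4 times, giving (7)!/(4!) = 210.

210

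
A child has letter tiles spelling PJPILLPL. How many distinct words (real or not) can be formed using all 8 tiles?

1120

PJPILLPL has 8 letters with L appearing 3 times and P appearing 3 times.
The number of distinct arrangements is 8!/(3!·3!) = 40320/36 = 1120.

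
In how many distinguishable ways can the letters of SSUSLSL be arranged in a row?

SSUSLSL has 7 letters with L appearing twice and S appearing 4 times.
So there are 7! / (4!·2!) = 105 distinguishable arrangements.

105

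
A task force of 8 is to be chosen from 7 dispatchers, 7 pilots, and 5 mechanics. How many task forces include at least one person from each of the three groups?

Total 8-person selections from all 19: C(19,8) = 75582.
Subtract selections that omit an entire group: no dispatchers → C(12,8) = 495; no pilots → C(12,8) = 495; no mechanics → C(14,8) = 3003.
Add back selections omitting two groups (i.e. drawn from a single group): C(7,8) + C(7,8) + C(5,8) = 0.
By inclusion–exclusion: 75582 − 3993 + 0 = 71589.

71589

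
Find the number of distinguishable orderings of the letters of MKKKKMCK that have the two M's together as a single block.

Treat the 2 copies of M as a single block. The multiset to arrange is then {MM, C, K, K, K, K, K}, 7 items in all.
That gives (7)!/(5!) = 42 arrangements.

42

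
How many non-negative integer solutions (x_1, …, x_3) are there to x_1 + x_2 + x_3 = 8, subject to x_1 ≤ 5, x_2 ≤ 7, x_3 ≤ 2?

17

By stars and bars, unrestricted non-negative solutions to x_1+…+x_3 = 8 number C(8+2,2) = 45.
Subtract solutions that violate a single cap (substitute x_i' = x_i − (cap_i+1)): x_1 ≥ 6 gives C(4,2) = 6; x_2 ≥ 8 gives C(2,2) = 1; x_3 ≥ 3 gives C(7,2) = 21. Together 28.
No two caps can be exceeded simultaneously, so the pair terms are all 0.
By inclusion–exclusion the count is 45 − 28 + 0 = 17.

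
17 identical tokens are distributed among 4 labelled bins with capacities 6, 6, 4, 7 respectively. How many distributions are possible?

80

Ignoring the caps, the number of non-negative solutions to x_1+…+x_4 = 17 is C(20,3) = 1140.
Subtract solutions that violate a single cap (substitute x_i' = x_i − (cap_i+1)): x_1 ≥ 7 gives C(13,3) = 286; x_2 ≥ 7 gives C(13,3) = 286; x_3 ≥ 5 gives C(15,3) = 455; x_4 ≥ 8 gives C(12,3) = 220. Together 1247.
Add back pairs where two caps are both exceeded: 20 + 56 + 10 + 56 + 10 + 35 = 187.
By inclusion–exclusion the count is 1140 − 1247 + 187 = 80.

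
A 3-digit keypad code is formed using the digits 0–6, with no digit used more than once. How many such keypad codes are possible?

210

This is a permutation of 3 out of 7: P(7,3) = 7!/4!.
7 × 6 × 5 = 210.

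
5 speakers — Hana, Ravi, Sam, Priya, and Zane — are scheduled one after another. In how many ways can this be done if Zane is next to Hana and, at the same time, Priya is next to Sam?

24

Treat {Zane,Hana} as one block (2 orders) and {Priya,Sam} as another (2 orders).
That leaves 3 units to arrange: 2 × 2 × 3! = 4 × 6 = 24.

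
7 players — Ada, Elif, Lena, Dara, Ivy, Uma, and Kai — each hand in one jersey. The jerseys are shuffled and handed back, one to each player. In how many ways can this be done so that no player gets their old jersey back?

1854

This is the derangement count D_7: permutations of 7 items with no fixed point.
By inclusion–exclusion this is Σ_{j=0}^{7} (−1)^j C(7,j)·(7−j)!.
Computing: 5040 − 5040 + 2520 − 840 + 210 − 42 + 7 − 1 = 1854.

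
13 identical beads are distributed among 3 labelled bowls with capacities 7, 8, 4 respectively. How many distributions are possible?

25

Ignoring the caps, the number of non-negative solutions to x_1+…+x_3 = 13 is C(15,2) = 105.
Subtract solutions that violate a single cap (substitute x_i' = x_i − (cap_i+1)): x_1 ≥ 8 gives C(7,2) = 21; x_2 ≥ 9 gives C(6,2) = 15; x_3 ≥ 5 gives C(10,2) = 45. Together 81.
Add back pairs where two caps are both exceeded: 0 + 1 + 0 = 1.
By inclusion–exclusion the count is 105 − 81 + 1 = 25.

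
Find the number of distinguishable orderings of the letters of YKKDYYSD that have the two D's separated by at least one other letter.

1260

There are 8!/(3!·2!·2!) = 1680 arrangements of YKKDYYSD in total.
If the two D's are adjacent, glue them into one block, leaving 7 items to arrange: (7)!/(3!·2!) = 420 ways.
Hence 1680 − 420 = 1260.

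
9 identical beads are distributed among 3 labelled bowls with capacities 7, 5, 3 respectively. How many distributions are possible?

21

Ignoring the caps, the number of non-negative solutions to x_1+…+x_3 = 9 is C(11,2) = 55.
Subtract solutions that violate a single cap (substitute x_i' = x_i − (cap_i+1)): x_1 ≥ 8 gives C(3,2) = 3; x_2 ≥ 6 gives C(5,2) = 10; x_3 ≥ 4 gives C(7,2) = 21. Together 34.
No two caps can be exceeded simultaneously, so the pair terms are all 0.
By inclusion–exclusion the count is 55 − 34 + 0 = 21.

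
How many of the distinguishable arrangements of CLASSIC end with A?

Fix A in the last position and arrange the remaining 6 letters.
Those 6 letters have C appearing twice and S appearing twice, giving (6)!/(2!·2!) = 180.

180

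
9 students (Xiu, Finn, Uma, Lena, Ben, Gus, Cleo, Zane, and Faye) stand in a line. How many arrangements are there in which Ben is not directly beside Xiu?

282240

There are 9! = 362880 arrangements in all. If Ben and Xiu are adjacent, merging them into one block gives 2·(8)! = 80640 arrangements.
Complementary counting: 362880 − 80640 = 282240.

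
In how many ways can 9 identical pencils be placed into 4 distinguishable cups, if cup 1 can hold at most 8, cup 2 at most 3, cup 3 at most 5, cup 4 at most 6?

133

Without the upper bounds there are C(12,3) = 220 ways to split 9 among 4 cups.
Subtract solutions that violate a single cap (substitute x_i' = x_i − (cap_i+1)): x_1 ≥ 9 gives C(3,3) = 1; x_2 ≥ 4 gives C(8,3) = 56; x_3 ≥ 6 gives C(6,3) = 20; x_4 ≥ 7 gives C(5,3) = 10. Together 87.
No two caps can be exceeded simultaneously, so the pair terms are all 0.
By inclusion–exclusion the count is 220 − 87 + 0 = 133.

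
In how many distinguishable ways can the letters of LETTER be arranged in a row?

Letter multiplicities in LETTER: E×2, L×1, R×1, T×2.
So there are 6! / (2!·2!) = 180 distinguishable arrangements.

180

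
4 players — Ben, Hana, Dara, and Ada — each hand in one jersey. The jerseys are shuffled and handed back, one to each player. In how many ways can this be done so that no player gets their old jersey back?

9

Count assignments avoiding every fixed point. For any j of the 4 players fixed to their old jersey, the other 4−j can be arranged in (4−j)! ways.
By inclusion–exclusion this is Σ_{j=0}^{4} (−1)^j C(4,j)·(4−j)!.
Computing: 24 − 24 + 12 − 4 + 1 = 9.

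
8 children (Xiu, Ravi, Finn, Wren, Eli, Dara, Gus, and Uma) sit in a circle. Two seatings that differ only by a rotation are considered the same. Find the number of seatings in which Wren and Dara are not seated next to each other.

Without the restriction there are (7)! = 5040 seatings.
Seatings with Wren beside Dara: treat them as a block with 2 internal orders, giving 2 × (6)! = 1440.
Subtracting, 5040 − 1440 = 3600.

3600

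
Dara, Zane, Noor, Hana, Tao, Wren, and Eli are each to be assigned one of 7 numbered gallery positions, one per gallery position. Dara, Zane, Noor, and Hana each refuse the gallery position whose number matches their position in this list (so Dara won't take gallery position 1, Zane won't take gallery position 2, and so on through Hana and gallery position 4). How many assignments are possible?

Let Aᵢ (for 1 ≤ i ≤ 4) be the placements that put person i in their forbidden gallery position. Any j of these fix j positions, leaving (7−j)! ways to fill the rest, and there are C(4,j) ways to pick which j.
By inclusion–exclusion, the number of valid placements is Σ_{j=0}^{4} (−1)^j C(4,j)·(7−j)!.
Computing: 5040 − 2880 + 720 − 96 + 6 = 2790.

2790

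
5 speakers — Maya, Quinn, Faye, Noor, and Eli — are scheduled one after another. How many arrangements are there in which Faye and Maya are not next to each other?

There are 5! = 120 arrangements in all. If Faye and Maya are adjacent, merging them into one block gives 2·(4)! = 48 arrangements.
Complementary counting: 120 − 48 = 72.

72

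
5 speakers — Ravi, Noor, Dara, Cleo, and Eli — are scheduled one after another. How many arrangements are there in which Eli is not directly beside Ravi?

Of the 5! = 120 arrangements, those with Eli and Ravi adjacent number 2 × 4! = 48 (treat the pair as a block with 2 internal orders).
Complementary counting: 120 − 48 = 72.

72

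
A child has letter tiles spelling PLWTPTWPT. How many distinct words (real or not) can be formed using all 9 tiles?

5040

The 9 letters of PLWTPTWPT have repeats: P appearing 3 times, T appearing 3 times, and W appearing twice.
So there are 9! / (3!·3!·2!) = 5040 distinguishable arrangements.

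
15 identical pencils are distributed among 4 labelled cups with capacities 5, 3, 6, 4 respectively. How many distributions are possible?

Ignoring the caps, the number of non-negative solutions to x_1+…+x_4 = 15 is C(18,3) = 816.
Subtract solutions that violate a single cap (substitute x_i' = x_i − (cap_i+1)): x_1 ≥ 6 gives C(12,3) = 220; x_2 ≥ 4 gives C(14,3) = 364; x_3 ≥ 7 gives C(11,3) = 165; x_4 ≥ 5 gives C(13,3) = 286. Together 1035.
Add back pairs where two caps are both exceeded: 56 + 10 + 35 + 35 + 84 + 20 = 240.
Subtract triples: 0 + 1 + 0 + 0 = 1.
By inclusion–exclusion the count is 816 − 1035 + 240 − 1 = 20.

20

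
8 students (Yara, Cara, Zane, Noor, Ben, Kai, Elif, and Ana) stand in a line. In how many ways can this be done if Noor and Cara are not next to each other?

30240

There are 8! = 40320 arrangements in all. If Noor and Cara are adjacent, merging them into one block gives 2·(7)! = 10080 arrangements.
So 40320 − 10080 = 30240 arrangements keep them apart.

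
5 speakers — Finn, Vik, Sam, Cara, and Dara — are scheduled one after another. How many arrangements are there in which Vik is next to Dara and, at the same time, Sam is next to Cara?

Treat {Vik,Dara} as one block (2 orders) and {Sam,Cara} as another (2 orders).
That leaves 3 units to arrange: 2 × 2 × 3! = 4 × 6 = 24.

24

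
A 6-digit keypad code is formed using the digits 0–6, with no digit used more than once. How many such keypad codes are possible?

With no repetition, fill the 6 digits in order: 7 choices, then 6, down to 2.
That product is 7 × 6 × 5 × 4 × 3 × 2 = 5040.

5040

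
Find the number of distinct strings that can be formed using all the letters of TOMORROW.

3360

TOMORROW has 8 letters with O appearing 3 times and R appearing twice.
The number of distinct arrangements is 8!/(3!·2!) = 40320/12 = 3360.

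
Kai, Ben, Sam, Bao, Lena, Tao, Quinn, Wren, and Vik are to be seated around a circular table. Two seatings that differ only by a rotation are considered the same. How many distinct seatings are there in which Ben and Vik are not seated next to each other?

30240

Without the restriction there are (8)! = 40320 seatings.
Those with Ben next to Vik: fuse the pair into one unit and seat 8 units around a circle — 2·(7)! = 10080.
Subtracting, 40320 − 10080 = 30240.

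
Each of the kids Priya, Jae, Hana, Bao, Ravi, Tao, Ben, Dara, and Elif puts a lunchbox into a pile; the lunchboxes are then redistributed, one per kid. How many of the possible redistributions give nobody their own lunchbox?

133496

Let Aᵢ be the assignments in which kid i gets their own lunchbox. We want the size of the complement of A₁∪…∪A_9.
By inclusion–exclusion this is Σ_{j=0}^{9} (−1)^j C(9,j)·(9−j)!.
Computing: 362880 − 362880 + 181440 − 60480 + 15120 − 3024 + 504 − 72 + 9 − 1 = 133496.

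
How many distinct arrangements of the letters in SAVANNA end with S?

60

With the last slot taken by S, it remains to arrange the other 6 letters (AVANNA).
Those 6 letters have A appearing 3 times and N appearing twice, giving (6)!/(3!·2!) = 60.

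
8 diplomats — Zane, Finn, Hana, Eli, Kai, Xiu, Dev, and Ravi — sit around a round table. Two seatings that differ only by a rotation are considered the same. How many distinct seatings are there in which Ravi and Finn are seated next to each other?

1440

Glue Ravi and Finn into a block (2 internal orders). Seating 7 units around a circle gives (6)! arrangements.
So 2 × (6)! = 2 × 720 = 1440.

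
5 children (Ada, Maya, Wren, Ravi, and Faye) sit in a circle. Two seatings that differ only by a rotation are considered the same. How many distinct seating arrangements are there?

24

Fix one person's seat to break rotational symmetry; the remaining 4 people can be arranged in (4)! = 24 ways.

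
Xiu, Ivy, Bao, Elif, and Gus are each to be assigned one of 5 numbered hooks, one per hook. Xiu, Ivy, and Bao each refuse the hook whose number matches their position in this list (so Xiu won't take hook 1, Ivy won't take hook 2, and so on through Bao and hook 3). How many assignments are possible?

64

Let Aᵢ (for i ∈ {1, 2, 3}) be the placements that put person i in their forbidden hook. Any j of these fix j positions, leaving (5−j)! ways to fill the rest, and there are C(3,j) ways to pick which j.
By inclusion–exclusion, the number of valid placements is Σ_{j=0}^{3} (−1)^j C(3,j)·(5−j)!.
Computing: 120 − 72 + 18 − 2 = 64.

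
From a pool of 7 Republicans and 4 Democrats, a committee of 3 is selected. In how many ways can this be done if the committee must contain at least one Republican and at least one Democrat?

Total 3-person selections from all 11: C(11,3) = 165.
Subtract selections that omit an entire group: no Republicans → C(4,3) = 4; no Democrats → C(7,3) = 35.
Both groups omitted at once is impossible, so 165 − 39 = 126.

126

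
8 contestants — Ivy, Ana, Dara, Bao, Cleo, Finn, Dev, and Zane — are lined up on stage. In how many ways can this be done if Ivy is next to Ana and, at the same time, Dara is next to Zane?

Treat {Ivy,Ana} as one block (2 orders) and {Dara,Zane} as another (2 orders).
That leaves 6 units to arrange: 2 × 2 × 6! = 4 × 720 = 2880.

2880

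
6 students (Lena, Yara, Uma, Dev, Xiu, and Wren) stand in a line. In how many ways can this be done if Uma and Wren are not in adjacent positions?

480

Of the 6! = 720 arrangements, those with Uma and Wren adjacent number 2 × 5! = 240 (treat the pair as a block with 2 internal orders).
Complementary counting: 720 − 240 = 480.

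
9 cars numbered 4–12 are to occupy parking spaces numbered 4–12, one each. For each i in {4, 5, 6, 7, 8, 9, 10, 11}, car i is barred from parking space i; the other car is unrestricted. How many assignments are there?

Let Aᵢ (for 4 ≤ i ≤ 11) be the placements that put car i in its forbidden parking space. Any j of these fix j positions, leaving (9−j)! ways to fill the rest, and there are C(8,j) ways to pick which j.
By inclusion–exclusion, the number of valid placements is Σ_{j=0}^{8} (−1)^j C(8,j)·(9−j)!.
Computing: 362880 − 322560 + 141120 − 40320 + 8400 − 1344 + 168 − 16 + 1 = 148329.

148329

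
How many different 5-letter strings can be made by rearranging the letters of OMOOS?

20

The 5 letters of OMOOS have repeats: O appearing 3 times.
Dividing 5! = 120 by 3! = 6 for the repeated letters gives 20.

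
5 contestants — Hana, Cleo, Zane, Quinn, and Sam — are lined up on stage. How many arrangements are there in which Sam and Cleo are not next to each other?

72

There are 5! = 120 arrangements in all. If Sam and Cleo are adjacent, merging them into one block gives 2·(4)! = 48 arrangements.
Complementary counting: 120 − 48 = 72.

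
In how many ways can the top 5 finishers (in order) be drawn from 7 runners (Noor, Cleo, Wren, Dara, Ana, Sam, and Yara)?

2520

This is an ordered selection of 5 from 7: P(7,5).
That gives 7 × 6 × 5 × 4 × 3 = 2520.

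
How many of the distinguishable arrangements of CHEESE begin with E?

60

With the first slot taken by E, it remains to arrange the other 5 letters (CHESE).
Those 5 letters have E appearing twice, giving (5)!/(2!) = 60.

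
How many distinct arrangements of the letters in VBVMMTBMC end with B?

Fix B in the last position and arrange the remaining 8 letters.
Those 8 letters have M appearing 3 times and V appearing twice, giving (8)!/(3!·2!) = 3360.

3360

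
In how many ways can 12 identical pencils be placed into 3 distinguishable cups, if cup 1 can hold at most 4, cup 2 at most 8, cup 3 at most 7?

Without the upper bounds there are C(14,2) = 91 ways to split 12 among 3 cups.
Subtract solutions that violate a single cap (substitute x_i' = x_i − (cap_i+1)): x_1 ≥ 5 gives C(9,2) = 36; x_2 ≥ 9 gives C(5,2) = 10; x_3 ≥ 8 gives C(6,2) = 15. Together 61.
No two caps can be exceeded simultaneously, so the pair terms are all 0.
By inclusion–exclusion the count is 91 − 61 + 0 = 30.

30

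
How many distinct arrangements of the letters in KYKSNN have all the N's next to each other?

60

Treat the 2 copies of N as a single block. The multiset to arrange is then {NN, K, K, S, Y}, 5 items in all.
That gives (5)!/(2!) = 60 arrangements.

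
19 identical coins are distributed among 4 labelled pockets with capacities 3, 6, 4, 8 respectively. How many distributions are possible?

Without the upper bounds there are C(22,3) = 1540 ways to split 19 among 4 pockets.
Subtract solutions that violate a single cap (substitute x_i' = x_i − (cap_i+1)): x_1 ≥ 4 gives C(18,3) = 816; x_2 ≥ 7 gives C(15,3) = 455; x_3 ≥ 5 gives C(17,3) = 680; x_4 ≥ 9 gives C(13,3) = 286. Together 2237.
Add back pairs where two caps are both exceeded: 165 + 286 + 84 + 120 + 20 + 56 = 731.
Subtract triples: 20 + 0 + 4 + 0 = 24.
By inclusion–exclusion the count is 1540 − 2237 + 731 − 24 = 10.

10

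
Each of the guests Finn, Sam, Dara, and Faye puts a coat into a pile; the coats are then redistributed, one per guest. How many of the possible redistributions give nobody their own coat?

This is the derangement count D_4: permutations of 4 items with no fixed point.
By inclusion–exclusion this is Σ_{j=0}^{4} (−1)^j C(4,j)·(4−j)!.
Computing: 24 − 24 + 12 − 4 + 1 = 9.

9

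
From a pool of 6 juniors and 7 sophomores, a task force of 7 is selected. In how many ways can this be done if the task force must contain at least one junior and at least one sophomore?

1715

Total 7-person selections from all 13: C(13,7) = 1716.
Selections missing a whole group: no juniors → C(7,7) = 1; no sophomores → C(6,7) = 0.
Both groups omitted at once is impossible, so 1716 − 1 = 1715.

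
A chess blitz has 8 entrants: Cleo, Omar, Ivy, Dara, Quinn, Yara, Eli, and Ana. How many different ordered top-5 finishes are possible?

6720

This is an ordered selection of 5 from 8: P(8,5).
That gives 8 × 7 × 6 × 5 × 4 = 6720.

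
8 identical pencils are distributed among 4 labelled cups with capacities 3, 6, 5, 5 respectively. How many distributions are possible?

106

Without the upper bounds there are C(11,3) = 165 ways to split 8 among 4 cups.
Subtract solutions that violate a single cap (substitute x_i' = x_i − (cap_i+1)): x_1 ≥ 4 gives C(7,3) = 35; x_2 ≥ 7 gives C(4,3) = 4; x_3 ≥ 6 gives C(5,3) = 10; x_4 ≥ 6 gives C(5,3) = 10. Together 59.
No two caps can be exceeded simultaneously, so the pair terms are all 0.
By inclusion–exclusion the count is 165 − 59 + 0 = 106.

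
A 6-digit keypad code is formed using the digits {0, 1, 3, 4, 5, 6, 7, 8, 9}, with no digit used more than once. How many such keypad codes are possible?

Choose and order 6 of the 9 symbols: the first digit has 9 options, the next 8, and so on down to 4.
That product is 9 × 8 × 7 × 6 × 5 × 4 = 60480.

60480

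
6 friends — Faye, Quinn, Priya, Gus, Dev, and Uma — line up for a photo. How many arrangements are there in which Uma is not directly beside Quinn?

480

There are 6! = 720 arrangements in all. If Uma and Quinn are adjacent, merging them into one block gives 2·(5)! = 240 arrangements.
So 720 − 240 = 480 arrangements keep them apart.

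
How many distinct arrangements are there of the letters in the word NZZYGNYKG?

22680

Letter multiplicities in NZZYGNYKG: G×2, K×1, N×2, Y×2, Z×2.
Dividing 9! = 362880 by 2!·2!·2!·2! = 16 for the repeated letters gives 22680.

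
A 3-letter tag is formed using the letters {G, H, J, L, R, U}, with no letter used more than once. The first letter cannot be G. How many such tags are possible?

100

The first letter has 6−1 = 5 choices (anything except G).
The remaining 2 letters are filled from the other 5 symbols without repetition: 5 × 4 = 20.
Total: 5 × 20 = 100.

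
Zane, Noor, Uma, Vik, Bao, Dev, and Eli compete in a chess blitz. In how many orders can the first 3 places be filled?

There are 7 choices for 1st place, 6 for 2nd, and 5 for 3rd.
That gives 7 × 6 × 5 = 210.

210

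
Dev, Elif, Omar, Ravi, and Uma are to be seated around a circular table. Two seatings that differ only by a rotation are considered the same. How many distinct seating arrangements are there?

24

Seat Dev anywhere (absorbing the rotational symmetry), then permute the other 4: (4)! = 24.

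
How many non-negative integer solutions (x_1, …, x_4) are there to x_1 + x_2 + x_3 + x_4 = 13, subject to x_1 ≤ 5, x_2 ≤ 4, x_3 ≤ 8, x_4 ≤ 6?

171

Without the upper bounds there are C(16,3) = 560 ways to split 13 among 4 variables.
Subtract solutions that violate a single cap (substitute x_i' = x_i − (cap_i+1)): x_1 ≥ 6 gives C(10,3) = 120; x_2 ≥ 5 gives C(11,3) = 165; x_3 ≥ 9 gives C(7,3) = 35; x_4 ≥ 7 gives C(9,3) = 84. Together 404.
Add back pairs where two caps are both exceeded: 10 + 0 + 1 + 0 + 4 + 0 = 15.
By inclusion–exclusion the count is 560 − 404 + 15 = 171.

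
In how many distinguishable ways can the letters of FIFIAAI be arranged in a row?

210

The 7 letters of FIFIAAI have repeats: A appearing twice, F appearing twice, and I appearing 3 times.
So there are 7! / (3!·2!·2!) = 210 distinguishable arrangements.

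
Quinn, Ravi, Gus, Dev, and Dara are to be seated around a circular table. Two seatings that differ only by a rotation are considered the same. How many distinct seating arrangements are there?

Around a circle, 5 distinct people have 5!/5 = (4)! = 24 rotationally distinct seatings.

24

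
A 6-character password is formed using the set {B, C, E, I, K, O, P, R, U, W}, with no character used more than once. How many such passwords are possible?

151200

This is a permutation of 6 out of 10: P(10,6) = 10!/4!.
That product is 10 × 9 × 8 × 7 × 6 × 5 = 151200.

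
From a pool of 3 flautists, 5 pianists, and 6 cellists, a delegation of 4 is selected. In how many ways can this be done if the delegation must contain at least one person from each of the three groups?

With no constraint there are C(14,4) = 1001 possible selections.
Selections missing a whole group: no flautists → C(11,4) = 330; no pianists → C(9,4) = 126; no cellists → C(8,4) = 70.
Add back selections omitting two groups (i.e. drawn from a single group): C(3,4) + C(5,4) + C(6,4) = 20.
By inclusion–exclusion: 1001 − 526 + 20 = 495.

495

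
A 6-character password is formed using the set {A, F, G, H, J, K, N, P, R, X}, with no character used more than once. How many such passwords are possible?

With no repetition, fill the 6 characters in order: 10 choices, then 9, down to 5.
10 × 9 × 8 × 7 × 6 × 5 = 151200.

151200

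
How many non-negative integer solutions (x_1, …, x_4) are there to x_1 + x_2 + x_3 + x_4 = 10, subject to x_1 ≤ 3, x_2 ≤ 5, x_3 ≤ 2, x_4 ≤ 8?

68

Ignoring the caps, the number of non-negative solutions to x_1+…+x_4 = 10 is C(13,3) = 286.
Subtract solutions that violate a single cap (substitute x_i' = x_i − (cap_i+1)): x_1 ≥ 4 gives C(9,3) = 84; x_2 ≥ 6 gives C(7,3) = 35; x_3 ≥ 3 gives C(10,3) = 120; x_4 ≥ 9 gives C(4,3) = 4. Together 243.
Add back pairs where two caps are both exceeded: 1 + 20 + 0 + 4 + 0 + 0 = 25.
By inclusion–exclusion the count is 286 − 243 + 25 = 68.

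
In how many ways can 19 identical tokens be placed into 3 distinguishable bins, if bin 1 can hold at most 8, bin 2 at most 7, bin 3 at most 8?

By stars and bars, unrestricted non-negative solutions to x_1+…+x_3 = 19 number C(19+2,2) = 210.
Subtract solutions that violate a single cap (substitute x_i' = x_i − (cap_i+1)): x_1 ≥ 9 gives C(12,2) = 66; x_2 ≥ 8 gives C(13,2) = 78; x_3 ≥ 9 gives C(12,2) = 66. Together 210.
Add back pairs where two caps are both exceeded: 6 + 3 + 6 = 15.
By inclusion–exclusion the count is 210 − 210 + 15 = 15.

15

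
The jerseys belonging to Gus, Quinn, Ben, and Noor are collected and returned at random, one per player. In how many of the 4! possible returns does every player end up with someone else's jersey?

9

This is the derangement count D_4: permutations of 4 items with no fixed point.
By inclusion–exclusion this is Σ_{j=0}^{4} (−1)^j C(4,j)·(4−j)!.
Computing: 24 − 24 + 12 − 4 + 1 = 9.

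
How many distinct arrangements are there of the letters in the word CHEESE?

The 6 letters of CHEESE have repeats: E appearing 3 times.
Dividing 6! = 720 by 3! = 6 for the repeated letters gives 120.

120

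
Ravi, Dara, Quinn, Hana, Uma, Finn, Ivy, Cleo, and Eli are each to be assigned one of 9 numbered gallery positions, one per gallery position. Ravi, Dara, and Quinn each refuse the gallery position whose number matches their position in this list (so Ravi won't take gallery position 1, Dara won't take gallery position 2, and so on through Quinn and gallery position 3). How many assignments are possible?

Let Aᵢ (for i ∈ {1, 2, 3}) be the placements that put person i in their forbidden gallery position. Any j of these fix j positions, leaving (9−j)! ways to fill the rest, and there are C(3,j) ways to pick which j.
By inclusion–exclusion, the number of valid placements is Σ_{j=0}^{3} (−1)^j C(3,j)·(9−j)!.
Computing: 362880 − 120960 + 15120 − 720 = 256320.

256320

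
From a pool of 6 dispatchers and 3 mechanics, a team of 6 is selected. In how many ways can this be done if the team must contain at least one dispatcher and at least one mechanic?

83

With no constraint there are C(9,6) = 84 possible selections.
Subtract selections that omit an entire group: no dispatchers → C(3,6) = 0; no mechanics → C(6,6) = 1.
Both groups omitted at once is impossible, so 84 − 1 = 83.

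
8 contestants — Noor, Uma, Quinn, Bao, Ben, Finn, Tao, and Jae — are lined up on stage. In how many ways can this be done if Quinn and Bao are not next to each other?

30240

There are 8! = 40320 arrangements in all. If Quinn and Bao are adjacent, merging them into one block gives 2·(7)! = 10080 arrangements.
Complementary counting: 40320 − 10080 = 30240.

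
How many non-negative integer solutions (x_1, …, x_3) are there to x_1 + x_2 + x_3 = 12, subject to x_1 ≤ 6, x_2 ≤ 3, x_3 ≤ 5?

6

Without the upper bounds there are C(14,2) = 91 ways to split 12 among 3 variables.
Subtract solutions that violate a single cap (substitute x_i' = x_i − (cap_i+1)): x_1 ≥ 7 gives C(7,2) = 21; x_2 ≥ 4 gives C(10,2) = 45; x_3 ≥ 6 gives C(8,2) = 28. Together 94.
Add back pairs where two caps are both exceeded: 3 + 0 + 6 = 9.
By inclusion–exclusion the count is 91 − 94 + 9 = 6.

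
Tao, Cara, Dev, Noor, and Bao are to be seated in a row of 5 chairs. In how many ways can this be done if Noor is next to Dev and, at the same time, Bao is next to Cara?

Treat {Noor,Dev} as one block (2 orders) and {Bao,Cara} as another (2 orders).
That leaves 3 units to arrange: 2 × 2 × 3! = 4 × 6 = 24.

24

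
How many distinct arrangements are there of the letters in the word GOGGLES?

840

The 7 letters of GOGGLES have repeats: G appearing 3 times.
Dividing 7! = 5040 by 3! = 6 for the repeated letters gives 840.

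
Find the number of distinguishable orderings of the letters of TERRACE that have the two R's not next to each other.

900

Total arrangements of TERRACE: 7!/(2!·2!) = 1260.
If the two R's are adjacent, glue them into one block, leaving 6 items to arrange: (6)!/(2!) = 360 ways.
Hence 1260 − 360 = 900.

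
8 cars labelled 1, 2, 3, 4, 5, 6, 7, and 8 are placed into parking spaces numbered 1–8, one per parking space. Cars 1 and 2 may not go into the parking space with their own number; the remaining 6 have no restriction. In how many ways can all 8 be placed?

30960

Let Aᵢ (for i ∈ {1, 2}) be the placements that put car i in its forbidden parking space. Any j of these fix j positions, leaving (8−j)! ways to fill the rest, and there are C(2,j) ways to pick which j.
By inclusion–exclusion, the number of valid placements is Σ_{j=0}^{2} (−1)^j C(2,j)·(8−j)!.
Computing: 40320 − 10080 + 720 = 30960.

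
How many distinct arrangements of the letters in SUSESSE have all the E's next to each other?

30

Treat the 2 copies of E as a single block. The multiset to arrange is then {EE, S, S, S, S, U}, 6 items in all.
That gives (6)!/(4!) = 30 arrangements.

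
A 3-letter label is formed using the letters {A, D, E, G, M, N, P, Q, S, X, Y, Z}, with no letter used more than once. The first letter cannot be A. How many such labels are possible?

1210

The first letter has 12−1 = 11 choices (anything except A).
The remaining 2 letters are filled from the other 11 symbols without repetition: 11 × 10 = 110.
Total: 11 × 110 = 1210.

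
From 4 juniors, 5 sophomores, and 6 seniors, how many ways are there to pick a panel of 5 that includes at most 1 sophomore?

Split by how many sophomores are chosen (0 through 1).
Sum: C(5,0)·C(10,5) + C(5,1)·C(10,4) = 252 + 1050 = 1302.

1302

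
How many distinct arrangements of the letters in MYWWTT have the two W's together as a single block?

60

Treat the 2 copies of W as a single block. The multiset to arrange is then {WW, M, T, T, Y}, 5 items in all.
That gives (5)!/(2!) = 60 arrangements.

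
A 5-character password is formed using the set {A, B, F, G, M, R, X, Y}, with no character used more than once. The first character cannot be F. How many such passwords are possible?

The first character has 8−1 = 7 choices (anything except F).
The remaining 4 characters are filled from the other 7 symbols without repetition: 7 × 6 × 5 × 4 = 840.
Total: 7 × 840 = 5880.

5880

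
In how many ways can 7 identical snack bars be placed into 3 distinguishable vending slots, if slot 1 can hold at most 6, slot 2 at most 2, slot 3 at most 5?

Ignoring the caps, the number of non-negative solutions to x_1+…+x_3 = 7 is C(9,2) = 36.
Subtract solutions that violate a single cap (substitute x_i' = x_i − (cap_i+1)): x_1 ≥ 7 gives C(2,2) = 1; x_2 ≥ 3 gives C(6,2) = 15; x_3 ≥ 6 gives C(3,2) = 3. Together 19.
No two caps can be exceeded simultaneously, so the pair terms are all 0.
By inclusion–exclusion the count is 36 − 19 + 0 = 17.

17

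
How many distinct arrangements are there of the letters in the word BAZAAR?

Letter multiplicities in BAZAAR: A×3, B×1, R×1, Z×1.
The number of distinct arrangements is 6!/(3!) = 720/6 = 120.

120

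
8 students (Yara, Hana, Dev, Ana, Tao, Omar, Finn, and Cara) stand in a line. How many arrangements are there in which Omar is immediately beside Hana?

10080

Glue Omar and Hana into one block (2 internal orders), leaving 7 units to arrange in a row.
That gives 2 × 7! = 2 × 5040 = 10080.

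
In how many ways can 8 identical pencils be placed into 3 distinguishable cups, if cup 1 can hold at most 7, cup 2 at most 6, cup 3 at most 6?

Without the upper bounds there are C(10,2) = 45 ways to split 8 among 3 cups.
Subtract solutions that violate a single cap (substitute x_i' = x_i − (cap_i+1)): x_1 ≥ 8 gives C(2,2) = 1; x_2 ≥ 7 gives C(3,2) = 3; x_3 ≥ 7 gives C(3,2) = 3. Together 7.
No two caps can be exceeded simultaneously, so the pair terms are all 0.
By inclusion–exclusion the count is 45 − 7 + 0 = 38.

38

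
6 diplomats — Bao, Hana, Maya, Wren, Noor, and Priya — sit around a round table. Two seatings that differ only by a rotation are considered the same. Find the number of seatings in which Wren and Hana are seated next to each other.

Treat {Wren, Hana} as one unit (2 internal orders) and seat the resulting 5 units around the table: (4)! circular arrangements.
So 2 × (4)! = 2 × 24 = 48.

48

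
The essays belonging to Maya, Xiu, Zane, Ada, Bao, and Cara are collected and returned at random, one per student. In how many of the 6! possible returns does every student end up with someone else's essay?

265

This is the derangement count D_6: permutations of 6 items with no fixed point.
By inclusion–exclusion this is Σ_{j=0}^{6} (−1)^j C(6,j)·(6−j)!.
Computing: 720 − 720 + 360 − 120 + 30 − 6 + 1 = 265.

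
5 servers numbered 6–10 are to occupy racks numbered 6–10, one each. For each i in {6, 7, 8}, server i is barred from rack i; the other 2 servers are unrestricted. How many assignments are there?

64

Let Aᵢ (for i ∈ {6, 7, 8}) be the placements that put server i in its forbidden rack. Any j of these fix j positions, leaving (5−j)! ways to fill the rest, and there are C(3,j) ways to pick which j.
By inclusion–exclusion, the number of valid placements is Σ_{j=0}^{3} (−1)^j C(3,j)·(5−j)!.
Computing: 120 − 72 + 18 − 2 = 64.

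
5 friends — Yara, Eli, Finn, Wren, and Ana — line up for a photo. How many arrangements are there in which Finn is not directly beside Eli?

Of the 5! = 120 arrangements, those with Finn and Eli adjacent number 2 × 4! = 48 (treat the pair as a block with 2 internal orders).
So 120 − 48 = 72 arrangements keep them apart.

72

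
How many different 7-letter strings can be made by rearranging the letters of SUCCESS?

420

SUCCESS has 7 letters with C appearing twice and S appearing 3 times.
So there are 7! / (3!·2!) = 420 distinguishable arrangements.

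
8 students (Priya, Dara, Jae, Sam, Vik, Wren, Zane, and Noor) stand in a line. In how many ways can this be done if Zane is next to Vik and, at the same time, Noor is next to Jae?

2880

Treat {Zane,Vik} as one block (2 orders) and {Noor,Jae} as another (2 orders).
That leaves 6 units to arrange: 2 × 2 × 6! = 4 × 720 = 2880.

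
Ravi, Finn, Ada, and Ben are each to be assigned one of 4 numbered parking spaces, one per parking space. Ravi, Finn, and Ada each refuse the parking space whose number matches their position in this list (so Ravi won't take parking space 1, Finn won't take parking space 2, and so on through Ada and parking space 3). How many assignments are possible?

11

Let Aᵢ (for i ∈ {1, 2, 3}) be the placements that put person i in their forbidden parking space. Any j of these fix j positions, leaving (4−j)! ways to fill the rest, and there are C(3,j) ways to pick which j.
By inclusion–exclusion, the number of valid placements is Σ_{j=0}^{3} (−1)^j C(3,j)·(4−j)!.
Computing: 24 − 18 + 6 − 1 = 11.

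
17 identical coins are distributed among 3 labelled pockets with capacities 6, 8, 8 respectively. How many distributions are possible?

21

Ignoring the caps, the number of non-negative solutions to x_1+…+x_3 = 17 is C(19,2) = 171.
Subtract solutions that violate a single cap (substitute x_i' = x_i − (cap_i+1)): x_1 ≥ 7 gives C(12,2) = 66; x_2 ≥ 9 gives C(10,2) = 45; x_3 ≥ 9 gives C(10,2) = 45. Together 156.
Add back pairs where two caps are both exceeded: 3 + 3 + 0 = 6.
By inclusion–exclusion the count is 171 − 156 + 6 = 21.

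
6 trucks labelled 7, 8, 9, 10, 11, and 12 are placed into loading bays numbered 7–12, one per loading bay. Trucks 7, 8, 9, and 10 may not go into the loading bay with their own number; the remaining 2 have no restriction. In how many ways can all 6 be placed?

Let Aᵢ (for 7 ≤ i ≤ 10) be the placements that put truck i in its forbidden loading bay. Any j of these fix j positions, leaving (6−j)! ways to fill the rest, and there are C(4,j) ways to pick which j.
By inclusion–exclusion, the number of valid placements is Σ_{j=0}^{4} (−1)^j C(4,j)·(6−j)!.
Computing: 720 − 480 + 144 − 24 + 2 = 362.

362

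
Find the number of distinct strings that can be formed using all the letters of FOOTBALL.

10080

FOOTBALL has 8 letters with L appearing twice and O appearing twice.
So there are 8! / (2!·2!) = 10080 distinguishable arrangements.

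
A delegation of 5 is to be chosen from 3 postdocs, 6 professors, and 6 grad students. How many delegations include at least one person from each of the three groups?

1971

Unrestricted: C(15,5) = 3003 ways to pick any 5 of the 15.
Selections missing a whole group: no postdocs → C(12,5) = 792; no professors → C(9,5) = 126; no grad students → C(9,5) = 126.
Add back selections omitting two groups (i.e. drawn from a single group): C(3,5) + C(6,5) + C(6,5) = 12.
By inclusion–exclusion: 3003 − 1044 + 12 = 1971.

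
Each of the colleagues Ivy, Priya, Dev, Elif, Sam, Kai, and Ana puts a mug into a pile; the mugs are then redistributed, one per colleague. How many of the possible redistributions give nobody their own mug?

1854

Count assignments avoiding every fixed point. For any j of the 7 colleagues fixed to their own mug, the other 7−j can be arranged in (7−j)! ways.
By inclusion–exclusion this is Σ_{j=0}^{7} (−1)^j C(7,j)·(7−j)!.
Computing: 5040 − 5040 + 2520 − 840 + 210 − 42 + 7 − 1 = 1854.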